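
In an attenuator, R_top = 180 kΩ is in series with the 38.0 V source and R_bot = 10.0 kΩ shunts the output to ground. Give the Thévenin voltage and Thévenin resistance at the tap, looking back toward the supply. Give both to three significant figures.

V_th is the open-circuit tap voltage: 38.0 × 10.0/(180 + 10.0) = 2.00 V.
With the supply zeroed, R_top and R_bot appear in parallel from the tap: R_th = R_top‖R_bot = (180 × 10.0)/190.0 = 9.47 kΩ.

V_th = 2.00 V, R_th = 9.47 kΩ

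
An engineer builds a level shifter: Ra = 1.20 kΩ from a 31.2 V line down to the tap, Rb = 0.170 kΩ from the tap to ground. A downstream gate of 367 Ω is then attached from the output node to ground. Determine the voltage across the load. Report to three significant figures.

The load sits in parallel with Rb: Rb‖R_L = (170 × 367) / (170 + 367) = 116.2 Ω.
V_out = 31.2 × 116.2 / (1200 + 116.2) = 31.2 × 116.2/1316 = 2.75 V.
(Unloaded it would have been 3.87 V.)

V_out ≈ 2.75 V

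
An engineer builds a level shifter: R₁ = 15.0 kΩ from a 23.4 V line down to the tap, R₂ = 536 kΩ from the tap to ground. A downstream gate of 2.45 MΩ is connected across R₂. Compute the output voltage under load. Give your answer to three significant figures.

The load sits in parallel with R₂: R₂‖R_L = (536 × 2450) / (536 + 2450) = 439.8 kΩ.
V_out = 23.4 × 439.8 / (15.0 + 439.8) = 23.4 × 439.8/454.8 = 22.6 V.

V_out ≈ 22.6 V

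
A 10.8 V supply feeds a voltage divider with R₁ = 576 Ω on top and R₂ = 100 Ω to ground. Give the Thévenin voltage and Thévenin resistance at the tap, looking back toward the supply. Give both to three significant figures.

V_th is the open-circuit tap voltage: 10.8 × 100/(576 + 100) = 1.60 V.
With the supply zeroed, R₁ and R₂ appear in parallel from the tap: R_th = R₁‖R₂ = (576 × 100)/676.0 = 85.2 Ω.

V_th = 1.60 V, R_th = 85.2 Ω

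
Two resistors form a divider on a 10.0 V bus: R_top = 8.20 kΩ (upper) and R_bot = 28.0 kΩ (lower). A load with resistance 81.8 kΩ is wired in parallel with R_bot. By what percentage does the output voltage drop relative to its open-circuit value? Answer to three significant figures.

The divider's output (Thévenin) resistance is R_top‖R_bot = 6.343 kΩ.
Fractional drop under load = R_th/(R_th + R_L) = 6.343 / (6.343 + 81.8) = 0.07196.
So the output falls by 7.20 %.

7.20 %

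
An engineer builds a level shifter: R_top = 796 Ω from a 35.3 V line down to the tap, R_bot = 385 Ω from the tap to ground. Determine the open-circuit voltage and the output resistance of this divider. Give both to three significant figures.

V_th = 11.5 V, R_th = 259 Ω

V_th is the open-circuit tap voltage: 35.3 × 385/(796 + 385) = 11.5 V.
With the supply zeroed, R_top and R_bot appear in parallel from the tap: R_th = R_top‖R_bot = (796 × 385)/1181 = 259 Ω.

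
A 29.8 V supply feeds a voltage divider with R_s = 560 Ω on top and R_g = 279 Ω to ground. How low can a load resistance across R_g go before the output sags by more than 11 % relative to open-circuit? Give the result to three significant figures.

Output resistance R_th = R_s‖R_g = (560 × 279)/839.0 = 186.2 Ω.
The fractional drop is R_th/(R_th + R_L); requiring this ≤ 0.110 gives R_L ≥ R_th(1/0.110 − 1) = 186.2 × 8.091 = 1.51 kΩ.

R_L(min) ≈ 1.51 kΩ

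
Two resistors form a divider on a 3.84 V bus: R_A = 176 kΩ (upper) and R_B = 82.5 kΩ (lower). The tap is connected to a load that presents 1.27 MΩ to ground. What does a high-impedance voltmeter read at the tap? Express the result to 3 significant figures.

V_out ≈ 1.17 V

The load sits in parallel with R_B: R_B‖R_L = (82.5 × 1270) / (82.5 + 1270) = 77.47 kΩ.
V_out = 3.84 × 77.47 / (176 + 77.47) = 3.84 × 77.47/253.5 = 1.17 V.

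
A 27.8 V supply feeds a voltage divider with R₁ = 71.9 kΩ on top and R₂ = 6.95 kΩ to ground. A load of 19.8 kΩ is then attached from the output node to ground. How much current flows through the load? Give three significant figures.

I_L ≈ 0.0937 mA

R₂‖R_L = 5.144 kΩ; V_out = 27.8 × 5.144/77.04 = 1.856 V.
I_L = V_out / R_L = 1.856 / 19.8 kΩ = 0.0937 mA.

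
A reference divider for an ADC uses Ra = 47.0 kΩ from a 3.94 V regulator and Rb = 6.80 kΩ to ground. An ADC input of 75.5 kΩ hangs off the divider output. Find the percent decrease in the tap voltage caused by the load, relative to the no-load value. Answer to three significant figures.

7.29 %

The divider's output (Thévenin) resistance is Ra‖Rb = 5.941 kΩ.
Fractional drop under load = R_th/(R_th + R_L) = 5.941 / (5.941 + 75.5) = 0.07294.
So the output falls by 7.29 %.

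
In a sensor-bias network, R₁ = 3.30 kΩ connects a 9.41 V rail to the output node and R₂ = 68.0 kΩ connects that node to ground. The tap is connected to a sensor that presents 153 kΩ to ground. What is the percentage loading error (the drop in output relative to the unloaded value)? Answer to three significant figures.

2.02 %

The divider's output (Thévenin) resistance is R₁‖R₂ = 3.147 kΩ.
Fractional drop under load = R_th/(R_th + R_L) = 3.147 / (3.147 + 153) = 0.02016.
So the output falls by 2.02 %.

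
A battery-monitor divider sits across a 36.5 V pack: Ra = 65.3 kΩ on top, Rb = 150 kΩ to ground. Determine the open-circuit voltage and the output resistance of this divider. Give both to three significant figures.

V_th is the open-circuit tap voltage: 36.5 × 150/(65.3 + 150) = 25.4 V.
With the supply zeroed, Ra and Rb appear in parallel from the tap: R_th = Ra‖Rb = (65.3 × 150)/215.3 = 45.5 kΩ.

V_th = 25.4 V, R_th = 45.5 kΩ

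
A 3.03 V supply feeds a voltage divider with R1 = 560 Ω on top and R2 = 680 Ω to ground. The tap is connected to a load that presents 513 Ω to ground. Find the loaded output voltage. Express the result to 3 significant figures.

V_out ≈ 1.04 V

The load sits in parallel with R2: R2‖R_L = (680 × 513) / (680 + 513) = 292.4 Ω.
V_out = 3.03 × 292.4 / (560 + 292.4) = 3.03 × 292.4/852.4 = 1.04 V.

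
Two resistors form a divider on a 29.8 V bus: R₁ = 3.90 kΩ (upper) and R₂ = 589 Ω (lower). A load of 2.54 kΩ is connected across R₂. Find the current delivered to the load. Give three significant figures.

I_L ≈ 1.28 mA

R₂‖R_L = 478.1 Ω; V_out = 29.8 × 478.1/4378 = 3.254 V.
I_L = V_out / R_L = 3.254 / 2.54 kΩ = 1.28 mA.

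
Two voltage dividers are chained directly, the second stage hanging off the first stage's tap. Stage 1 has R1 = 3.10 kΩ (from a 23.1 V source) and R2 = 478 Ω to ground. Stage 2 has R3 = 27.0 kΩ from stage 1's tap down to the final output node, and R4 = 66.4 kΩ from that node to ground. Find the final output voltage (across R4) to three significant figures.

Stage 2 presents R3+R4 = 93400 Ω as a load on stage 1's tap.
Stage 1's lower leg becomes R2‖(R3+R4) = 475.6 Ω, so V_mid = 23.1 × 475.6/3576 = 3.072 V.
Stage 2 is itself unloaded: V_out = V_mid × R4/(R3+R4) = 3.072 × 66400/93400 = 2.18 V.

V_out ≈ 2.18 V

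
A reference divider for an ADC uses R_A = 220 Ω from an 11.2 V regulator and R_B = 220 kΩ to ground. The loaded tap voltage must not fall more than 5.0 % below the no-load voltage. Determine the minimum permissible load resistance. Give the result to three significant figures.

Output resistance R_th = R_A‖R_B = (220 × 220000)/220200 = 219.8 Ω.
The fractional drop is R_th/(R_th + R_L); requiring this ≤ 0.0500 gives R_L ≥ R_th(1/0.0500 − 1) = 219.8 × 19.00 = 4.18 kΩ.

R_L(min) ≈ 4.18 kΩ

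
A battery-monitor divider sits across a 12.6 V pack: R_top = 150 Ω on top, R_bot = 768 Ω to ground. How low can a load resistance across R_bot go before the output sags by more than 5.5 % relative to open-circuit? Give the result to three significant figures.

Output resistance R_th = R_top‖R_bot = (150 × 768)/918.0 = 125.5 Ω.
The fractional drop is R_th/(R_th + R_L); requiring this ≤ 0.0550 gives R_L ≥ R_th(1/0.0550 − 1) = 125.5 × 17.18 = 2.16 kΩ.

R_L(min) ≈ 2.16 kΩ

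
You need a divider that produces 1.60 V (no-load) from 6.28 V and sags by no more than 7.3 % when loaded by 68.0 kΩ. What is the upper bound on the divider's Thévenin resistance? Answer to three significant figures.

Loading drop = R_th/(R_th + R_L) ≤ 0.0730, so R_th ≤ R_L · ε/(1−ε) = 68.0 kΩ × 0.0730/0.9270 = 5.35 kΩ.

R_th ≤ 5.35 kΩ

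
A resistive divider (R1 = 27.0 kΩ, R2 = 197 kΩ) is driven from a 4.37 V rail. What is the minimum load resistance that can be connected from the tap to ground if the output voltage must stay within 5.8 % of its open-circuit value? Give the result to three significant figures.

R_L(min) ≈ 386 kΩ

Output resistance R_th = R1‖R2 = (27.0 × 197)/224.0 = 23.75 kΩ.
The fractional drop is R_th/(R_th + R_L); requiring this ≤ 0.0580 gives R_L ≥ R_th(1/0.0580 − 1) = 23.75 × 16.24 = 386 kΩ.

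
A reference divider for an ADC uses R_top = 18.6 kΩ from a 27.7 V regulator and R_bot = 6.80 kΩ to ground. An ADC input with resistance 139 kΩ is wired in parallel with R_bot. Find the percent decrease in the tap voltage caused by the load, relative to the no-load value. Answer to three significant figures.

The divider's output (Thévenin) resistance is R_top‖R_bot = 4.980 kΩ.
Fractional drop under load = R_th/(R_th + R_L) = 4.980 / (4.980 + 139) = 0.03458.
So the output falls by 3.46 %.

3.46 %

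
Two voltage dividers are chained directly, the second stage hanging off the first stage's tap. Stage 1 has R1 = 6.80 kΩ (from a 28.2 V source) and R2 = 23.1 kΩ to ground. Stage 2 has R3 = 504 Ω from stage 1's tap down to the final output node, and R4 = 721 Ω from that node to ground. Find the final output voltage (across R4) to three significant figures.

Stage 2 presents R3+R4 = 1225 Ω as a load on stage 1's tap.
Stage 1's lower leg becomes R2‖(R3+R4) = 1163 Ω, so V_mid = 28.2 × 1163/7963 = 4.120 V.
Stage 2 is itself unloaded: V_out = V_mid × R4/(R3+R4) = 4.120 × 721/1225 = 2.42 V.

V_out ≈ 2.42 V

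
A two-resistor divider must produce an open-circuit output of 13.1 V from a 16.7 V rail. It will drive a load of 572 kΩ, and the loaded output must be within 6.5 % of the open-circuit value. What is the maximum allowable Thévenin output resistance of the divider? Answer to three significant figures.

Loading drop = R_th/(R_th + R_L) ≤ 0.0650, so R_th ≤ R_L · ε/(1−ε) = 572 kΩ × 0.0650/0.9350 = 39.8 kΩ.
(Any R1, R2 with R2/(R1+R2) = 0.784 and R1‖R2 ≤ 39.8 kΩ will meet the spec.)

R_th ≤ 39.8 kΩ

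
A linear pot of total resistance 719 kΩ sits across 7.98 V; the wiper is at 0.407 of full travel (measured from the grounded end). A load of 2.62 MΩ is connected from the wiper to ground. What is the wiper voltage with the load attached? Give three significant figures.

V ≈ 3.05 V

The wiper splits the pot into (1−α)R = 426.4 kΩ above and αR = 292.6 kΩ below.
Lower section ‖ load = 263.2 kΩ.
V_wiper = 7.98 × 263.2/(426.4 + 263.2) = 3.05 V.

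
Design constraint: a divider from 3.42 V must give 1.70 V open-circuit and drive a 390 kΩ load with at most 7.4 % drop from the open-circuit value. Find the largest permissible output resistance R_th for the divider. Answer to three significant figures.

R_th ≤ 31.2 kΩ

Loading drop = R_th/(R_th + R_L) ≤ 0.0740, so R_th ≤ R_L · ε/(1−ε) = 390 kΩ × 0.0740/0.9260 = 31.2 kΩ.
(Any R1, R2 with R2/(R1+R2) = 0.497 and R1‖R2 ≤ 31.2 kΩ will meet the spec.)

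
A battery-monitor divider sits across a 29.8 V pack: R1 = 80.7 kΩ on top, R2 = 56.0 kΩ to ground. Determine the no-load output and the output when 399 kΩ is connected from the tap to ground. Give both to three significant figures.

Unloaded: 12.2 V; loaded: 11.3 V

Open-circuit: V = 29.8 × 56.0/(80.7 + 56.0) = 12.2 V.
With the load, R2 becomes R2‖R_L = 49.11 kΩ, so V = 29.8 × 49.11/129.8 = 11.3 V.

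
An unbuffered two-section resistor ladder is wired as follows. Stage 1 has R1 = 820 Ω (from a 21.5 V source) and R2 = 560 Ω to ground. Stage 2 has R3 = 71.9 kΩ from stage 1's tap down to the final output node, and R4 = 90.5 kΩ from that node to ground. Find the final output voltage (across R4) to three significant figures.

Stage 2 presents R3+R4 = 162400 Ω as a load on stage 1's tap.
Stage 1's lower leg becomes R2‖(R3+R4) = 558.1 Ω, so V_mid = 21.5 × 558.1/1378 = 8.707 V.
Stage 2 is itself unloaded: V_out = V_mid × R4/(R3+R4) = 8.707 × 90500/162400 = 4.85 V.

V_out ≈ 4.85 V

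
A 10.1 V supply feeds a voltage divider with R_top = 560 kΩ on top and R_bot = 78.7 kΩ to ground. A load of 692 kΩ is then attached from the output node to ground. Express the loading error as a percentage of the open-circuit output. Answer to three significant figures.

The divider's output (Thévenin) resistance is R_top‖R_bot = 69.00 kΩ.
Fractional drop under load = R_th/(R_th + R_L) = 69.00 / (69.00 + 692) = 0.09067.
So the output falls by 9.07 %.

9.07 %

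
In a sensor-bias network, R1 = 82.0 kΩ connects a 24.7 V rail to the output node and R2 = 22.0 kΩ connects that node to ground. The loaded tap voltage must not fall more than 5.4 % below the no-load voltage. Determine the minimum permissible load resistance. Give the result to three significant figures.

Output resistance R_th = R1‖R2 = (82.0 × 22.0)/104.0 = 17.35 kΩ.
The fractional drop is R_th/(R_th + R_L); requiring this ≤ 0.0540 gives R_L ≥ R_th(1/0.0540 − 1) = 17.35 × 17.52 = 304 kΩ.

R_L(min) ≈ 304 kΩ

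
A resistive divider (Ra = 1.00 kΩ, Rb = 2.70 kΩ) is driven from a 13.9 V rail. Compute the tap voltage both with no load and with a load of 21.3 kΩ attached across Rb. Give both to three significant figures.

Unloaded: 10.1 V; loaded: 9.81 V

Open-circuit: V = 13.9 × 2.70/(1.00 + 2.70) = 10.1 V.
With the load, Rb becomes Rb‖R_L = 2.396 kΩ, so V = 13.9 × 2.396/3.396 = 9.81 V.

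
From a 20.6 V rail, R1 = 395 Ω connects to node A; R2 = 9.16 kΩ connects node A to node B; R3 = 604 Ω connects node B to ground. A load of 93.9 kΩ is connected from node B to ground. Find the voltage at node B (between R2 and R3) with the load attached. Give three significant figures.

At node B, R3 is in parallel with the load: R3‖R_L = 600.1 Ω.
Below node A the resistance is R2 + (R3‖R_L) = 9760 Ω, so V_A = 20.6 × 9760/10160 = 19.80 V.
Then V_B = V_A × (R3‖R_L)/(R2 + R3‖R_L) = 19.80 × 600.1/9760 = 1.22 V.

V ≈ 1.22 V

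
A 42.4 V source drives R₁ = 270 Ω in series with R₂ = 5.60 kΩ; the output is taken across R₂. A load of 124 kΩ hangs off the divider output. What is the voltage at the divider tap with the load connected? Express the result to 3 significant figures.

The load sits in parallel with R₂: R₂‖R_L = (5600 × 124000) / (5600 + 124000) = 5358 Ω.
V_out = 42.4 × 5358 / (270 + 5358) = 42.4 × 5358/5628 = 40.4 V.

V_out ≈ 40.4 V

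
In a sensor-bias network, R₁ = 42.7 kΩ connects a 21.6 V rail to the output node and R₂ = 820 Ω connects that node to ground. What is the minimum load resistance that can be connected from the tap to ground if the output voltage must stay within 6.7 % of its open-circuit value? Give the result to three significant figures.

Output resistance R_th = R₁‖R₂ = (42700 × 820)/43520 = 804.5 Ω.
The fractional drop is R_th/(R_th + R_L); requiring this ≤ 0.0670 gives R_L ≥ R_th(1/0.0670 − 1) = 804.5 × 13.93 = 11.2 kΩ.

R_L(min) ≈ 11.2 kΩ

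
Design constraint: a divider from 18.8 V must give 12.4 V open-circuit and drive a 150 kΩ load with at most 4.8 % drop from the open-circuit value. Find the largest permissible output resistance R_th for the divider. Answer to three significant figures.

Loading drop = R_th/(R_th + R_L) ≤ 0.0480, so R_th ≤ R_L · ε/(1−ε) = 150 kΩ × 0.0480/0.9520 = 7.56 kΩ.
(Any R1, R2 with R2/(R1+R2) = 0.660 and R1‖R2 ≤ 7.56 kΩ will meet the spec.)

R_th ≤ 7.56 kΩ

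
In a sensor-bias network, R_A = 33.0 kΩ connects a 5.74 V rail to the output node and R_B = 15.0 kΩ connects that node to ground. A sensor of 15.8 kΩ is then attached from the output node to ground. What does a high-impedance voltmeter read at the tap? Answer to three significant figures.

V_out ≈ 1.09 V

The load sits in parallel with R_B: R_B‖R_L = (15.0 × 15.8) / (15.0 + 15.8) = 7.695 kΩ.
V_out = 5.74 × 7.695 / (33.0 + 7.695) = 5.74 × 7.695/40.69 = 1.09 V.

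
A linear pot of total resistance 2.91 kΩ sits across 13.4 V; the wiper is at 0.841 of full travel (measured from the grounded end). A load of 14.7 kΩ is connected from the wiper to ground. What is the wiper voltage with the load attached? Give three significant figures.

V ≈ 11.0 V

The wiper splits the pot into (1−α)R = 462.7 Ω above and αR = 2447 Ω below.
Lower section ‖ load = 2098 Ω.
V_wiper = 13.4 × 2098/(462.7 + 2098) = 11.0 V.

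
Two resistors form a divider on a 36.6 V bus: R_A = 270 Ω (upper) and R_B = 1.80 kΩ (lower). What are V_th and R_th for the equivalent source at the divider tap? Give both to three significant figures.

V_th = 31.8 V, R_th = 235 Ω

V_th is the open-circuit tap voltage: 36.6 × 1800/(270 + 1800) = 31.8 V.
With the supply zeroed, R_A and R_B appear in parallel from the tap: R_th = R_A‖R_B = (270 × 1800)/2070 = 235 Ω.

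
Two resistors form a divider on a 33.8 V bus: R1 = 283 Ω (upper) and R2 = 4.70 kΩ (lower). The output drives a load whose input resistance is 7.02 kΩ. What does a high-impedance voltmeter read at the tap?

The load sits in parallel with R2: R2‖R_L = (4700 × 7020) / (4700 + 7020) = 2815 Ω.
V_out = 33.8 × 2815 / (283 + 2815) = 33.8 × 2815/3098 = 30.7 V.

V_out ≈ 30.7 V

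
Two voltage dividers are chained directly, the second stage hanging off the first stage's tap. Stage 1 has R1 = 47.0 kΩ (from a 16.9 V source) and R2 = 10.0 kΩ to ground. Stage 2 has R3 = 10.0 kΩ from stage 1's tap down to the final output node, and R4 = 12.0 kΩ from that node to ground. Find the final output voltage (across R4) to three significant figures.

Stage 2 presents R3+R4 = 22.00 kΩ as a load on stage 1's tap.
Stage 1's lower leg becomes R2‖(R3+R4) = 6.875 kΩ, so V_mid = 16.9 × 6.875/53.88 = 2.157 V.
Stage 2 is itself unloaded: V_out = V_mid × R4/(R3+R4) = 2.157 × 12.0/22.00 = 1.18 V.

V_out ≈ 1.18 V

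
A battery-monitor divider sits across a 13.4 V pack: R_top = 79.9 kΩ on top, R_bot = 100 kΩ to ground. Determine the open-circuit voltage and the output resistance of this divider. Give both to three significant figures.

V_th = 7.45 V, R_th = 44.4 kΩ

V_th is the open-circuit tap voltage: 13.4 × 100/(79.9 + 100) = 7.45 V.
With the supply zeroed, R_top and R_bot appear in parallel from the tap: R_th = R_top‖R_bot = (79.9 × 100)/179.9 = 44.4 kΩ.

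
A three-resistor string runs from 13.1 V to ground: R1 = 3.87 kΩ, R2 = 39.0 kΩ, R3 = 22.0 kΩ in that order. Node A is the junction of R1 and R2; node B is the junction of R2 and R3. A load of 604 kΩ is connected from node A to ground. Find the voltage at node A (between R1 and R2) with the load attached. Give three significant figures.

V ≈ 12.2 V

Below node A the series string R2+R3 = 61.00 kΩ sits in parallel with the 604 kΩ load: 55.40 kΩ.
V_A = 13.1 × 55.40/(3.87 + 55.40) = 12.2 V.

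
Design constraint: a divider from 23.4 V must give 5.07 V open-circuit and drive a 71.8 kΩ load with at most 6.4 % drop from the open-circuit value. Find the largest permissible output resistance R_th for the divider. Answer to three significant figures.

Loading drop = R_th/(R_th + R_L) ≤ 0.0640, so R_th ≤ R_L · ε/(1−ε) = 71.8 kΩ × 0.0640/0.9360 = 4.91 kΩ.

R_th ≤ 4.91 kΩ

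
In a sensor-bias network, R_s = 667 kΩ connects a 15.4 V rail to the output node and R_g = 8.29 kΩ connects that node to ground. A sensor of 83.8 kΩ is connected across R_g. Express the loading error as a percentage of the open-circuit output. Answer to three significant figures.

8.90 %

Unloaded V = 15.4 × 8.29/675.3 = 0.18905 V.
Loaded: R_g‖R_L = 7.544 kΩ, giving V = 15.4 × 7.544/674.5 = 0.17223 V.
Drop = (0.18905 − 0.17223) / 0.18905 = 8.90 %.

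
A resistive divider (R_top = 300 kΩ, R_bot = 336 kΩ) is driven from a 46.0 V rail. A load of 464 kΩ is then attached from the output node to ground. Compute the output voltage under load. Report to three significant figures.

The load sits in parallel with R_bot: R_bot‖R_L = (336 × 464) / (336 + 464) = 194.9 kΩ.
V_out = 46.0 × 194.9 / (300 + 194.9) = 46.0 × 194.9/494.9 = 18.1 V.

V_out ≈ 18.1 V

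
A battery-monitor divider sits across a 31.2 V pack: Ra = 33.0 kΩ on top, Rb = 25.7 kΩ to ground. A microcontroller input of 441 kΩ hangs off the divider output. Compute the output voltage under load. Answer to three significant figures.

V_out ≈ 13.2 V

The load sits in parallel with Rb: Rb‖R_L = (25.7 × 441) / (25.7 + 441) = 24.28 kΩ.
V_out = 31.2 × 24.28 / (33.0 + 24.28) = 31.2 × 24.28/57.28 = 13.2 V.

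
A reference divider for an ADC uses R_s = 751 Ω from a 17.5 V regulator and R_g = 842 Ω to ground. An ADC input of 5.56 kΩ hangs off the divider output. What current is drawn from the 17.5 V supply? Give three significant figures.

R_g‖R_L = 731.3 Ω, so the source sees R_s + R_g‖R_L = 1482 Ω.
I = 17.5 V / 1482 Ω = 11.8 mA.

I ≈ 11.8 mA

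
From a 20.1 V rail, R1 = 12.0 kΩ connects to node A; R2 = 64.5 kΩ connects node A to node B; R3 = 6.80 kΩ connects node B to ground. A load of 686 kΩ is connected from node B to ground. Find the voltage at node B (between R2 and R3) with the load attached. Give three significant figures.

At node B, R3 is in parallel with the load: R3‖R_L = 6.733 kΩ.
Below node A the resistance is R2 + (R3‖R_L) = 71.23 kΩ, so V_A = 20.1 × 71.23/83.23 = 17.20 V.
Then V_B = V_A × (R3‖R_L)/(R2 + R3‖R_L) = 17.20 × 6.733/71.23 = 1.63 V.

V ≈ 1.63 V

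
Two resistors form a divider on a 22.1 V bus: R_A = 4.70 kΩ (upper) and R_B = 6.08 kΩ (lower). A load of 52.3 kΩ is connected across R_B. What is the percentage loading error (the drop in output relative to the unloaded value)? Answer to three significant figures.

4.82 %

The divider's output (Thévenin) resistance is R_A‖R_B = 2.651 kΩ.
Fractional drop under load = R_th/(R_th + R_L) = 2.651 / (2.651 + 52.3) = 0.04824.
So the output falls by 4.82 %.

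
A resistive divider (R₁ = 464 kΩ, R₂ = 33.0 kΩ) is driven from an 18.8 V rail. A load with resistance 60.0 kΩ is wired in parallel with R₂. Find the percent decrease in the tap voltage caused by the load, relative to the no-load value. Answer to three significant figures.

The divider's output (Thévenin) resistance is R₁‖R₂ = 30.81 kΩ.
Fractional drop under load = R_th/(R_th + R_L) = 30.81 / (30.81 + 60.0) = 0.3393.
So the output falls by 33.9 %.

33.9 %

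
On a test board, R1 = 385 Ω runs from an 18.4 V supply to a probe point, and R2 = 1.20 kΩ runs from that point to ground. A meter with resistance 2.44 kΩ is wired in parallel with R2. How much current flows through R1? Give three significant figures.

I ≈ 15.5 mA

R2‖R_L = 804.4 Ω, so the source sees R1 + R2‖R_L = 1189 Ω.
I = 18.4 V / 1189 Ω = 15.5 mA.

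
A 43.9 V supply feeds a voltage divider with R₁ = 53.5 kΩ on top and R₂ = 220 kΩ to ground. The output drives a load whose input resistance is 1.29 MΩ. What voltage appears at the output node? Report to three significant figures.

V_out ≈ 34.2 V

The load sits in parallel with R₂: R₂‖R_L = (220 × 1290) / (220 + 1290) = 187.9 kΩ.
V_out = 43.9 × 187.9 / (53.5 + 187.9) = 43.9 × 187.9/241.4 = 34.2 V.
(Unloaded it would have been 35.3 V.)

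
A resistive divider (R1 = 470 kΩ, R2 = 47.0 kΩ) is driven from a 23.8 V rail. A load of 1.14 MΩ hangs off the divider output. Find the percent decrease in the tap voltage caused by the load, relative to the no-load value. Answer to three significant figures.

The divider's output (Thévenin) resistance is R1‖R2 = 42.73 kΩ.
Fractional drop under load = R_th/(R_th + R_L) = 42.73 / (42.73 + 1140) = 0.03613.
So the output falls by 3.61 %.

3.61 %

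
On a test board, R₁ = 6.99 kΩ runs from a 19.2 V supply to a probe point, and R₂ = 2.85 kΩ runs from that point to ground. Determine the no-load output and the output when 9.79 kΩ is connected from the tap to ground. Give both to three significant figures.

Open-circuit: V = 19.2 × 2.85/(6.99 + 2.85) = 5.56 V.
With the load, R₂ becomes R₂‖R_L = 2.207 kΩ, so V = 19.2 × 2.207/9.197 = 4.61 V.

Unloaded: 5.56 V; loaded: 4.61 V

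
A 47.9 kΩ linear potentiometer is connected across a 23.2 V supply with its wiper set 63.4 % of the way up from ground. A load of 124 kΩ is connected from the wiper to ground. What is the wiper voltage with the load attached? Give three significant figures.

The wiper splits the pot into (1−α)R = 17.53 kΩ above and αR = 30.37 kΩ below.
Lower section ‖ load = 24.39 kΩ.
V_wiper = 23.2 × 24.39/(17.53 + 24.39) = 13.5 V.

V ≈ 13.5 V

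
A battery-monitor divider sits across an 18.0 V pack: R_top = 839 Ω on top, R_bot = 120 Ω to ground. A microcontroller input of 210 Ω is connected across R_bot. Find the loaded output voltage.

V_out ≈ 1.50 V

The load sits in parallel with R_bot: R_bot‖R_L = (120 × 210) / (120 + 210) = 76.36 Ω.
V_out = 18.0 × 76.36 / (839 + 76.36) = 18.0 × 76.36/915.4 = 1.50 V.
(Unloaded it would have been 2.25 V.)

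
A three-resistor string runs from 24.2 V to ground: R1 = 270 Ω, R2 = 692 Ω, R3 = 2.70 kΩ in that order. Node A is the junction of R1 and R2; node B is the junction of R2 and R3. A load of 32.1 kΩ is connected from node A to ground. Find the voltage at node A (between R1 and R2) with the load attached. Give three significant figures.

Below node A the series string R2+R3 = 3392 Ω sits in parallel with the 32100 Ω load: 3068 Ω.
V_A = 24.2 × 3068/(270 + 3068) = 22.2 V.

V ≈ 22.2 V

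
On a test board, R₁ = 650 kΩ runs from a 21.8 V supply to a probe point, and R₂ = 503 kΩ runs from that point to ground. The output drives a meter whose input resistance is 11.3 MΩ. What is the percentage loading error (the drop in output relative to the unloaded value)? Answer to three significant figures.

The divider's output (Thévenin) resistance is R₁‖R₂ = 283.6 kΩ.
Fractional drop under load = R_th/(R_th + R_L) = 283.6 / (283.6 + 11300) = 0.02448.
So the output falls by 2.45 %.

2.45 %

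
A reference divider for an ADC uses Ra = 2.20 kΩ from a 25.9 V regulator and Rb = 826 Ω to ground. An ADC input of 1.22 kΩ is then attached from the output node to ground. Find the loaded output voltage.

V_out ≈ 4.74 V

The load sits in parallel with Rb: Rb‖R_L = (826 × 1220) / (826 + 1220) = 492.5 Ω.
V_out = 25.9 × 492.5 / (2200 + 492.5) = 25.9 × 492.5/2693 = 4.74 V.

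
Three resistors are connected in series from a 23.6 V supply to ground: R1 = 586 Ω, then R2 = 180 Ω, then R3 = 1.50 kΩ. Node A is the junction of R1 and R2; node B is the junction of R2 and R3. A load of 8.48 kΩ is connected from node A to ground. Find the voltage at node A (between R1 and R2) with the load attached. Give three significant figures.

V ≈ 16.6 V

Below node A the series string R2+R3 = 1680 Ω sits in parallel with the 8480 Ω load: 1402 Ω.
V_A = 23.6 × 1402/(586 + 1402) = 16.6 V.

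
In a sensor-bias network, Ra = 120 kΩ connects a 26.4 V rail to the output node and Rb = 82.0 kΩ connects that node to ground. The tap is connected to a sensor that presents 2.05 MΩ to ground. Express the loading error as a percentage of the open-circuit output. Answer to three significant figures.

2.32 %

The divider's output (Thévenin) resistance is Ra‖Rb = 48.71 kΩ.
Fractional drop under load = R_th/(R_th + R_L) = 48.71 / (48.71 + 2050) = 0.02321.
So the output falls by 2.32 %.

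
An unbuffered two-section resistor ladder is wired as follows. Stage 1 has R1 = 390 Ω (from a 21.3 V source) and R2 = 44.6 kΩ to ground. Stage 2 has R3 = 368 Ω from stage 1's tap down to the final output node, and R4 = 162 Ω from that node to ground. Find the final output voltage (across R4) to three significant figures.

Stage 2 presents R3+R4 = 530.0 Ω as a load on stage 1's tap.
Stage 1's lower leg becomes R2‖(R3+R4) = 523.8 Ω, so V_mid = 21.3 × 523.8/913.8 = 12.21 V.
Stage 2 is itself unloaded: V_out = V_mid × R4/(R3+R4) = 12.21 × 162/530.0 = 3.73 V.

V_out ≈ 3.73 V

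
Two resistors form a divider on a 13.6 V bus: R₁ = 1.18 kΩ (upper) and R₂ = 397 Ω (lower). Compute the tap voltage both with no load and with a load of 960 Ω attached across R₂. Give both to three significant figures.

Open-circuit: V = 13.6 × 397/(1180 + 397) = 3.42 V.
With the load, R₂ becomes R₂‖R_L = 280.9 Ω, so V = 13.6 × 280.9/1461 = 2.61 V.

Unloaded: 3.42 V; loaded: 2.61 V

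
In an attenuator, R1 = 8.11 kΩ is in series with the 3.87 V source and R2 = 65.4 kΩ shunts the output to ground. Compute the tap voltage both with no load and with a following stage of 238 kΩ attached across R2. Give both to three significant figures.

Open-circuit: V = 3.87 × 65.4/(8.11 + 65.4) = 3.44 V.
With the load, R2 becomes R2‖R_L = 51.30 kΩ, so V = 3.87 × 51.30/59.41 = 3.34 V.

Unloaded: 3.44 V; loaded: 3.34 V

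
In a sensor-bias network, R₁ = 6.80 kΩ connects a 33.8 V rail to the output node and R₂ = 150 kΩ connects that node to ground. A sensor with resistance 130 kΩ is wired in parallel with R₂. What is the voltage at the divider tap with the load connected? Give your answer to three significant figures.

V_out ≈ 30.8 V

The load sits in parallel with R₂: R₂‖R_L = (150 × 130) / (150 + 130) = 69.64 kΩ.
V_out = 33.8 × 69.64 / (6.80 + 69.64) = 33.8 × 69.64/76.44 = 30.8 V.
(Unloaded it would have been 32.3 V.)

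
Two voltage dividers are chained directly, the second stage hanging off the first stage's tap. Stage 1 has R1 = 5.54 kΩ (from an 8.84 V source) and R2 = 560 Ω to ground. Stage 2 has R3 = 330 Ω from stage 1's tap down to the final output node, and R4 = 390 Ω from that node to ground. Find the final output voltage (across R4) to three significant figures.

V_out ≈ 0.258 V

Stage 2 presents R3+R4 = 720.0 Ω as a load on stage 1's tap.
Stage 1's lower leg becomes R2‖(R3+R4) = 315.0 Ω, so V_mid = 8.84 × 315.0/5855 = 0.4756 V.
Stage 2 is itself unloaded: V_out = V_mid × R4/(R3+R4) = 0.4756 × 390/720.0 = 0.258 V.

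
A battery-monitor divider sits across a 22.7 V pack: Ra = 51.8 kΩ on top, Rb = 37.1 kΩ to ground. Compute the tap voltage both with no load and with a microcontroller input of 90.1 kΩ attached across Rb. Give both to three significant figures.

Open-circuit: V = 22.7 × 37.1/(51.8 + 37.1) = 9.47 V.
With the load, Rb becomes Rb‖R_L = 26.28 kΩ, so V = 22.7 × 26.28/78.08 = 7.64 V.

Unloaded: 9.47 V; loaded: 7.64 V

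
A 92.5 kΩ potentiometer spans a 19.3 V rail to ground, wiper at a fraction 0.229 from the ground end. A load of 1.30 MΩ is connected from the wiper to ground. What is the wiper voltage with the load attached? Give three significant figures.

The wiper splits the pot into (1−α)R = 71.32 kΩ above and αR = 21.18 kΩ below.
Lower section ‖ load = 20.84 kΩ.
V_wiper = 19.3 × 20.84/(71.32 + 20.84) = 4.36 V.

V ≈ 4.36 V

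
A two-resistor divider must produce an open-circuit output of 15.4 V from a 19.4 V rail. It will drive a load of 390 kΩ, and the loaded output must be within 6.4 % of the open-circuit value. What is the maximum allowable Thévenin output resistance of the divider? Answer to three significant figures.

R_th ≤ 26.7 kΩ

Loading drop = R_th/(R_th + R_L) ≤ 0.0640, so R_th ≤ R_L · ε/(1−ε) = 390 kΩ × 0.0640/0.9360 = 26.7 kΩ.
(Any R1, R2 with R2/(R1+R2) = 0.794 and R1‖R2 ≤ 26.7 kΩ will meet the spec.)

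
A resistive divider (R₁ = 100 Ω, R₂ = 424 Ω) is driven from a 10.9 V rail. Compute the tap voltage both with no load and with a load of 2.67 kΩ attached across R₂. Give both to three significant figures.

Open-circuit: V = 10.9 × 424/(100 + 424) = 8.82 V.
With the load, R₂ becomes R₂‖R_L = 365.9 Ω, so V = 10.9 × 365.9/465.9 = 8.56 V.

Unloaded: 8.82 V; loaded: 8.56 V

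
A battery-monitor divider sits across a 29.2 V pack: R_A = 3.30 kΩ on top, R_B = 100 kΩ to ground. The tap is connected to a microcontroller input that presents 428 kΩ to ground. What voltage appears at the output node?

The load sits in parallel with R_B: R_B‖R_L = (100 × 428) / (100 + 428) = 81.06 kΩ.
V_out = 29.2 × 81.06 / (3.30 + 81.06) = 29.2 × 81.06/84.36 = 28.1 V.

V_out ≈ 28.1 V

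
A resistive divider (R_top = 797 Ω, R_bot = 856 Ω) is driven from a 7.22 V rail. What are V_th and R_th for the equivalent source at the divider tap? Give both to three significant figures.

V_th = 3.74 V, R_th = 413 Ω

V_th is the open-circuit tap voltage: 7.22 × 856/(797 + 856) = 3.74 V.
With the supply zeroed, R_top and R_bot appear in parallel from the tap: R_th = R_top‖R_bot = (797 × 856)/1653 = 413 Ω.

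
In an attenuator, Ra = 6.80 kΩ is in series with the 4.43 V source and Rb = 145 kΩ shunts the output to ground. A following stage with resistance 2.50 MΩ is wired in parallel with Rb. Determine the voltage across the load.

The load sits in parallel with Rb: Rb‖R_L = (145 × 2500) / (145 + 2500) = 137.1 kΩ.
V_out = 4.43 × 137.1 / (6.80 + 137.1) = 4.43 × 137.1/143.9 = 4.22 V.

V_out ≈ 4.22 V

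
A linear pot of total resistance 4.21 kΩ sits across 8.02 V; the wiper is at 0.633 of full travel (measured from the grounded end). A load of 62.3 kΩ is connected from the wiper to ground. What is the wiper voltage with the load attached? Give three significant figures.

The wiper splits the pot into (1−α)R = 1.545 kΩ above and αR = 2.665 kΩ below.
Lower section ‖ load = 2.556 kΩ.
V_wiper = 8.02 × 2.556/(1.545 + 2.556) = 5.00 V.

V ≈ 5.00 V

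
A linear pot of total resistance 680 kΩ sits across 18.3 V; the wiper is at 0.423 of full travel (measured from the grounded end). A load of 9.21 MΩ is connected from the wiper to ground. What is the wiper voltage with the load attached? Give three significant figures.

The wiper splits the pot into (1−α)R = 392.4 kΩ above and αR = 287.6 kΩ below.
Lower section ‖ load = 278.9 kΩ.
V_wiper = 18.3 × 278.9/(392.4 + 278.9) = 7.60 V.

V ≈ 7.60 V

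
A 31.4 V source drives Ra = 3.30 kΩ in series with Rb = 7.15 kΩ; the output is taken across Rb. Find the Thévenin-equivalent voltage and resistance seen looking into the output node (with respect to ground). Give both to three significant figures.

V_th is the open-circuit tap voltage: 31.4 × 7.15/(3.30 + 7.15) = 21.5 V.
With the supply zeroed, Ra and Rb appear in parallel from the tap: R_th = Ra‖Rb = (3.30 × 7.15)/10.45 = 2.26 kΩ.

V_th = 21.5 V, R_th = 2.26 kΩ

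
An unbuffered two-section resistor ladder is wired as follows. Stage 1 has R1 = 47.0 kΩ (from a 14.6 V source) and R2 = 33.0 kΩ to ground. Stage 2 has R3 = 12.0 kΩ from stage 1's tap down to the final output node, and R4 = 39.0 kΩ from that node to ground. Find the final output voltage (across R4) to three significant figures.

V_out ≈ 3.34 V

Stage 2 presents R3+R4 = 51.00 kΩ as a load on stage 1's tap.
Stage 1's lower leg becomes R2‖(R3+R4) = 20.04 kΩ, so V_mid = 14.6 × 20.04/67.04 = 4.364 V.
Stage 2 is itself unloaded: V_out = V_mid × R4/(R3+R4) = 4.364 × 39.0/51.00 = 3.34 V.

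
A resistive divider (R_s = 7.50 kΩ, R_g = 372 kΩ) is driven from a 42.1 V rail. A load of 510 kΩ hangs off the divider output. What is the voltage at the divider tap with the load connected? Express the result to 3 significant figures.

The load sits in parallel with R_g: R_g‖R_L = (372 × 510) / (372 + 510) = 215.1 kΩ.
V_out = 42.1 × 215.1 / (7.50 + 215.1) = 42.1 × 215.1/222.6 = 40.7 V.

V_out ≈ 40.7 V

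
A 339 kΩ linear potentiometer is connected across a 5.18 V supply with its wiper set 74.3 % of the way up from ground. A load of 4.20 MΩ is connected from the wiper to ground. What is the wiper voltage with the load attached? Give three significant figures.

The wiper splits the pot into (1−α)R = 87.12 kΩ above and αR = 251.9 kΩ below.
Lower section ‖ load = 237.6 kΩ.
V_wiper = 5.18 × 237.6/(87.12 + 237.6) = 3.79 V.

V ≈ 3.79 V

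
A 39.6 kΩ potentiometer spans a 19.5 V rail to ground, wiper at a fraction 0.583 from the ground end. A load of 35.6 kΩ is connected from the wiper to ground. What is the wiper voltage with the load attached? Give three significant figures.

The wiper splits the pot into (1−α)R = 16.51 kΩ above and αR = 23.09 kΩ below.
Lower section ‖ load = 14.00 kΩ.
V_wiper = 19.5 × 14.00/(16.51 + 14.00) = 8.95 V.

V ≈ 8.95 V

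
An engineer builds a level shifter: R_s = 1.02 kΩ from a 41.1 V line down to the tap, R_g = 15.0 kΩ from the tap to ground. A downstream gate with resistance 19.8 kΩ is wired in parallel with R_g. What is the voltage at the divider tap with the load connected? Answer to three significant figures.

The load sits in parallel with R_g: R_g‖R_L = (15.0 × 19.8) / (15.0 + 19.8) = 8.534 kΩ.
V_out = 41.1 × 8.534 / (1.02 + 8.534) = 41.1 × 8.534/9.554 = 36.7 V.

V_out ≈ 36.7 V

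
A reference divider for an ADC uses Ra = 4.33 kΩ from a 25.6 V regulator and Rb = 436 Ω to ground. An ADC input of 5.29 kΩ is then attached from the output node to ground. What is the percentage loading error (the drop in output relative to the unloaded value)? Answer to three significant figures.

6.97 %

The divider's output (Thévenin) resistance is Ra‖Rb = 396.1 Ω.
Fractional drop under load = R_th/(R_th + R_L) = 396.1 / (396.1 + 5290) = 0.06966.
So the output falls by 6.97 %.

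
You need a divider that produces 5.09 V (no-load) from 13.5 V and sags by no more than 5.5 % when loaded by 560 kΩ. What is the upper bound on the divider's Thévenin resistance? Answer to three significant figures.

R_th ≤ 32.6 kΩ

Loading drop = R_th/(R_th + R_L) ≤ 0.0550, so R_th ≤ R_L · ε/(1−ε) = 560 kΩ × 0.0550/0.9450 = 32.6 kΩ.
(Any R1, R2 with R2/(R1+R2) = 0.377 and R1‖R2 ≤ 32.6 kΩ will meet the spec.)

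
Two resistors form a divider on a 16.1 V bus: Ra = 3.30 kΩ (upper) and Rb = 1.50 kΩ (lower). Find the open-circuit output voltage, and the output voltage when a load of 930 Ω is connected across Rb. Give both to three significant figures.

Unloaded: 5.03 V; loaded: 2.39 V

Open-circuit: V = 16.1 × 1500/(3300 + 1500) = 5.03 V.
With the load, Rb becomes Rb‖R_L = 574.1 Ω, so V = 16.1 × 574.1/3874 = 2.39 V.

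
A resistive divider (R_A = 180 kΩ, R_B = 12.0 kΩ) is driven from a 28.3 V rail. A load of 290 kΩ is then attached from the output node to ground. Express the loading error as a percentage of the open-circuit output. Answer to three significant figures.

3.73 %

The divider's output (Thévenin) resistance is R_A‖R_B = 11.25 kΩ.
Fractional drop under load = R_th/(R_th + R_L) = 11.25 / (11.25 + 290) = 0.03734.
So the output falls by 3.73 %.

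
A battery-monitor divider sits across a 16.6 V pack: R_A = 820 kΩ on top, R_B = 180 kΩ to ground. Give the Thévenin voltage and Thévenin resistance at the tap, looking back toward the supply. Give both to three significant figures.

V_th is the open-circuit tap voltage: 16.6 × 180/(820 + 180) = 2.99 V.
With the supply zeroed, R_A and R_B appear in parallel from the tap: R_th = R_A‖R_B = (820 × 180)/1000 = 148 kΩ.

V_th = 2.99 V, R_th = 148 kΩ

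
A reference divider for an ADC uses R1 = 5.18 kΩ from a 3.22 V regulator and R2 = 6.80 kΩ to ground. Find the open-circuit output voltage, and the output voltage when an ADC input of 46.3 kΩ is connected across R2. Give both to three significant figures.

Open-circuit: V = 3.22 × 6.80/(5.18 + 6.80) = 1.83 V.
With the load, R2 becomes R2‖R_L = 5.929 kΩ, so V = 3.22 × 5.929/11.11 = 1.72 V.

Unloaded: 1.83 V; loaded: 1.72 V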